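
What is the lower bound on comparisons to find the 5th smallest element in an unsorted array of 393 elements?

Finding the 5th smallest of 393 elements requires Omega(n) comparisons. Every element must participate in at least one comparison; otherwise it could be the 5th smallest.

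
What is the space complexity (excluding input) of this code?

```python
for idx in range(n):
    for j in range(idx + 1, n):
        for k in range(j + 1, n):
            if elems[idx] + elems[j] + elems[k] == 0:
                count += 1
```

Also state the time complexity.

Space complexity: O(1).
Only a constant amount of auxiliary storage is used; nothing grows with n.
Time complexity: O(n^3).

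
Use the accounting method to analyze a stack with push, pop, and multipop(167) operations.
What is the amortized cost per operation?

Assign 2 credits per push (1 for the push, 1 saved for a future pop). Each pop or element popped by multipop(167) uses 1 saved credit. Total credits never go negative, so amortized cost is O(1).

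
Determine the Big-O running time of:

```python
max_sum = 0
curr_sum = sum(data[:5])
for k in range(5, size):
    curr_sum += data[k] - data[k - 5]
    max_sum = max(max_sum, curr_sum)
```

Time complexity: O(n).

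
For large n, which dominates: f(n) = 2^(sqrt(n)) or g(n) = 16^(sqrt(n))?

g(n) = 16^(sqrt(n)) grows faster: ratio is (16/2)^(sqrt(n)) -> infinity since 16/2 > 1.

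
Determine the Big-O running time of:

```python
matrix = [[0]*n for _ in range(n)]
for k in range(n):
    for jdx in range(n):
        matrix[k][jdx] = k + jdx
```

Time complexity: O(n^2).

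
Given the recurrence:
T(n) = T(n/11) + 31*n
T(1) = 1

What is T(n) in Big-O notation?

Geometric series: 31*n*(1 + 1/11 + 1/11^2 + ...) = O(n). T(n) = O(n).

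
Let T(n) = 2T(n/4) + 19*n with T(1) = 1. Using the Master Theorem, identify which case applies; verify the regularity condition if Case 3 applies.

a=2, b=4, f(n)=19*n.
log_4(2) = 0.5 < 1.
f(n) = Omega(n^(0.5+epsilon)) for some epsilon > 0, so Case 3 is the candidate.
Regularity: a*f(n/b) = 2*19*(n/4)^1 = (2/4)*19*n^1 <= c*f(n) with c = 2/4 < 1. Satisfied.
Case 3: T(n) = Theta(n).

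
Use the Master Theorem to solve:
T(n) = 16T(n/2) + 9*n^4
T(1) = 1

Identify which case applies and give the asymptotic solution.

a=16, b=2, f(n)=9*n^4.
log_2(16) = 4, so n^(log_b(a)) = n^4.
f(n) = Theta(n^4), so Case 2 applies.
T(n) = Theta(n^4 log n).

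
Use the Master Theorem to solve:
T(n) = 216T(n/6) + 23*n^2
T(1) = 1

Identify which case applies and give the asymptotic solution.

a=216, b=6, f(n)=23*n^2.
log_6(216) = 3 > 2.
Since f(n) = O(n^2) is polynomially smaller than n^3, Case 1 applies.
T(n) = Theta(n^3).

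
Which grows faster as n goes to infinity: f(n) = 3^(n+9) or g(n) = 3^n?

f(n) = 3^(n+9) and g(n) = 3^n are Theta of each other: 3^(n+9) = 3^9 * 3^n = Theta(3^n).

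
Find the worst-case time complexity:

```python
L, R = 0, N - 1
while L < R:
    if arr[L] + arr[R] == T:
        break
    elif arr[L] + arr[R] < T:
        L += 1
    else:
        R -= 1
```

Time complexity: O(n).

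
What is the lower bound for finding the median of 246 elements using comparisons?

To find the median of 246 elements, every element must be compared at least once, so the lower bound is Omega(n). The BFPRT algorithm achieves O(n), making this tight.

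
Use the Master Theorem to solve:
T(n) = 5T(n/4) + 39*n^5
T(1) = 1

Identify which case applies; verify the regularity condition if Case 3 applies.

a=5, b=4, f(n)=39*n^5.
log_4(5) = 1.161 < 5.
f(n) = Omega(n^(1.161+epsilon)) for some epsilon > 0, so Case 3 is the candidate.
Regularity: a*f(n/b) = 5*39*(n/4)^5 = (5/1024)*39*n^5 <= c*f(n) with c = 5/1024 < 1. Satisfied.
Case 3: T(n) = Theta(n^5).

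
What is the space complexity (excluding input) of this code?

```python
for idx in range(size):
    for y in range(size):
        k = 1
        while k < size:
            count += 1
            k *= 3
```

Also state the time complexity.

Space complexity: O(1).
Only a constant amount of auxiliary storage is used; nothing grows with n.
Time complexity: O(n^2 log n).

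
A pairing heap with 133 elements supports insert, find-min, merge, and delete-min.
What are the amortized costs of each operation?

Pairing heaps are self-adjusting heap-ordered trees. Insert and merge link two roots: O(1). Find-min reads the root: O(1). Delete-min removes the root, then pairs children in two passes; amortized cost is O(log 133) = O(log n).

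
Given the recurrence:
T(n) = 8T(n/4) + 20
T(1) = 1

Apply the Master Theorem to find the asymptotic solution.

a=8, b=4, f(n)=20. log_4(8) = 1.5. Case 1 of Master Theorem: T(n) = O(n^1.5).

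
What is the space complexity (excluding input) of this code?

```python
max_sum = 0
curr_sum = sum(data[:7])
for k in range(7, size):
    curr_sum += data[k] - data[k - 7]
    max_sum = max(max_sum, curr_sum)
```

Space complexity: O(1).
Only a constant amount of auxiliary storage is used; nothing grows with n.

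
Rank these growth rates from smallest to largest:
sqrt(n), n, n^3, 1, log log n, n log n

Ordered by growth rate: 1 < log log n < sqrt(n) < n < n log n < n^3.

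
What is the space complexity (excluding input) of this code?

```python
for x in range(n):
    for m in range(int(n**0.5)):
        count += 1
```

Space complexity: O(1).
Only a constant amount of auxiliary storage is used; nothing grows with n.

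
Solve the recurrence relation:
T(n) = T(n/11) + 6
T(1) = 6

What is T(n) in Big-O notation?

Each step divides n by 11 and adds 6. After log_11(n) steps, T(n) = O(log n).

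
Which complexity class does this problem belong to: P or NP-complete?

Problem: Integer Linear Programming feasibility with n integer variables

This problem is NP-complete: ILP feasibility is NP-complete (LP relaxation is in P).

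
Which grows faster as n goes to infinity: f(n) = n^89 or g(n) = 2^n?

g(n) = 2^n grows faster: any exponential with base > 1 dominates every polynomial.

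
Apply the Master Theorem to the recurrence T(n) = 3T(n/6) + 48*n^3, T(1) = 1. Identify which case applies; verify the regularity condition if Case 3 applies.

a=3, b=6, f(n)=48*n^3.
log_6(3) = 0.6131 < 3.
f(n) = Omega(n^(0.6131+epsilon)) for some epsilon > 0, so Case 3 is the candidate.
Regularity: a*f(n/b) = 3*48*(n/6)^3 = (3/216)*48*n^3 <= c*f(n) with c = 3/216 < 1. Satisfied.
Case 3: T(n) = Theta(n^3).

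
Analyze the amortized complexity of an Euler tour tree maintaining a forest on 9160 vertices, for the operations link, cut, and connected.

An Euler tour tree stores each tree's Euler tour as a balanced BST keyed by tour position. On 9160 vertices: link concatenates two tours via O(1) splits/joins of size <= 2*9160 (O(log n)); cut splits the tour at the two occurrences of the edge (O(log n)); connected compares BST roots (O(log n) to find the root). All O(log n) amortized.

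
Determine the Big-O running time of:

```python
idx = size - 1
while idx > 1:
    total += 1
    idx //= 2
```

Time complexity: O(log n).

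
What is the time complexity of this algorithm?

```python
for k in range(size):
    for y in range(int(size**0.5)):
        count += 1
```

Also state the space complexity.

Time complexity: O(n * sqrt(n)).
Space complexity: O(1).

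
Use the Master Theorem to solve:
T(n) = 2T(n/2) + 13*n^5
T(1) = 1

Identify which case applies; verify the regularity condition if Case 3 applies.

a=2, b=2, f(n)=13*n^5.
log_2(2) = 1 < 5.
f(n) = Omega(n^(1+epsilon)) for some epsilon > 0, so Case 3 is the candidate.
Regularity: a*f(n/b) = 2*13*(n/2)^5 = (2/32)*13*n^5 <= c*f(n) with c = 2/32 < 1. Satisfied.
Case 3: T(n) = Theta(n^5).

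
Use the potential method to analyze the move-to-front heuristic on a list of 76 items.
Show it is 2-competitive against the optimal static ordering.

Let Phi = number of inversions between the MTF list and the optimal static list (0 <= Phi <= C(76,2)). Accessing an element at MTF position k and optimal position j: the move-to-front destroys all k-1 inversions in front of it that are not in front in optimal (>= k-j of them) and creates at most j-1 new ones. Amortized cost <= k + (j-1) - (k-j) = 2j - 1 <= 2 * optimal cost.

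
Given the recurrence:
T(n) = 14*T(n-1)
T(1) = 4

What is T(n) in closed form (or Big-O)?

Each step multiplies by 14. T(n) = T(1)*14^(n-1) = 4*14^(n-1).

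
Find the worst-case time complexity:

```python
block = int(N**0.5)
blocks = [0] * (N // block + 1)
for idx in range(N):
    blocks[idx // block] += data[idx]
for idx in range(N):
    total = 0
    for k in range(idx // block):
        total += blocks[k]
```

Time complexity: O(n * sqrt(n)).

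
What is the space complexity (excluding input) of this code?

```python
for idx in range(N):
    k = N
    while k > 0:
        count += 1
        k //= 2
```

Space complexity: O(1).
Only a constant amount of auxiliary storage is used; nothing grows with n.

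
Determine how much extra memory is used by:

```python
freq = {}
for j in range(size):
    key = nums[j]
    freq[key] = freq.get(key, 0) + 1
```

Space complexity: O(n).
Auxiliary storage grows linearly with the input size n in the worst case.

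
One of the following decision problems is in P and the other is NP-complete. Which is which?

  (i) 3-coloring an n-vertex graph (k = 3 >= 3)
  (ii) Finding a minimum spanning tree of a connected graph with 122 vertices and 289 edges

(i) is NP-complete: graph k-coloring for k>=3 is NP-complete by reduction from 3-SAT.
(ii) is P: Kruskal's / Prim's algorithms run in polynomial time.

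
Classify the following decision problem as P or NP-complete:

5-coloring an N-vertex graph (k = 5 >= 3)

This problem is NP-complete: graph k-coloring for k>=3 is NP-complete by reduction from 3-SAT.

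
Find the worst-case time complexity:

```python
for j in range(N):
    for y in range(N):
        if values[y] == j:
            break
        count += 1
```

Time complexity: O(n^2).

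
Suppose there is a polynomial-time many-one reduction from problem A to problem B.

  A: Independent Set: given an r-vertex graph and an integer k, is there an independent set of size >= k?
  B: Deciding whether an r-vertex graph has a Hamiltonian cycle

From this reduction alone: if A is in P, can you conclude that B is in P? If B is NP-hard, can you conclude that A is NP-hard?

A poly-time reduction A <=_p B transfers tractability DOWN (B easy => A easy) and hardness UP (A hard => B hard), not the reverse.
From A in P, the reduction alone does NOT give B in P: any problem in P trivially reduces to SAT, yet SAT is not known to be in P.
From B NP-hard, the reduction alone does NOT give A NP-hard: again, easy problems reduce to hard ones.
(Here in fact A is NP-complete and B is NP-complete.)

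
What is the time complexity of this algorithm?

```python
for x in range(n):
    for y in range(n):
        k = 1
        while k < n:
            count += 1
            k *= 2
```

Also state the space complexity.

Time complexity: O(n^2 log n).
Space complexity: O(1).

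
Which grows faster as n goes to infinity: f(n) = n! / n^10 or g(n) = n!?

g(n) = n! grows faster: the ratio n!/(n!/n^10) = n^10 -> infinity.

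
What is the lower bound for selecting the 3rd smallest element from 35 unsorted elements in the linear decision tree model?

Selecting the 3rd smallest of 35 elements requires Omega(n) comparisons. Every element must be compared at least once. The BFPRT algorithm achieves O(n), making this tight.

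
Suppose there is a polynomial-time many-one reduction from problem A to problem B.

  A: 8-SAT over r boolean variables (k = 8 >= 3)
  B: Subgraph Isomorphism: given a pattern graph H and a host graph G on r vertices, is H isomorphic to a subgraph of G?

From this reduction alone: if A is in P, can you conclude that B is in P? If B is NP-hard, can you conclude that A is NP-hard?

A poly-time reduction A <=_p B transfers tractability DOWN (B easy => A easy) and hardness UP (A hard => B hard), not the reverse.
From A in P, the reduction alone does NOT give B in P: any problem in P trivially reduces to SAT, yet SAT is not known to be in P.
From B NP-hard, the reduction alone does NOT give A NP-hard: again, easy problems reduce to hard ones.
(Here in fact A is NP-complete and B is NP-complete.)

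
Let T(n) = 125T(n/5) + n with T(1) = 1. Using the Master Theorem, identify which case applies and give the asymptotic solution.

a=125, b=5, f(n)=n.
log_5(125) = 3 > 1.
Since f(n) = O(n^1) is polynomially smaller than n^3, Case 1 applies.
T(n) = Theta(n^3).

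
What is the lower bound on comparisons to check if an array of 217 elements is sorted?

To verify 217 elements are sorted, we must compare each consecutive pair. Skipping any pair allows an adversary to swap them. Therefore 216 comparisons are necessary and sufficient.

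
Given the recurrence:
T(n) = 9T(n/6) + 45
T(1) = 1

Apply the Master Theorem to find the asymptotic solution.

a=9, b=6, f(n)=45. log_6(9) = 1.226. Case 1 of Master Theorem: T(n) = O(n^1.226).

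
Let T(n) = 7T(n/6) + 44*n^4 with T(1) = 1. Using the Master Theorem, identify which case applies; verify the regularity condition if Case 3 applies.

a=7, b=6, f(n)=44*n^4.
log_6(7) = 1.086 < 4.
f(n) = Omega(n^(1.086+epsilon)) for some epsilon > 0, so Case 3 is the candidate.
Regularity: a*f(n/b) = 7*44*(n/6)^4 = (7/1296)*44*n^4 <= c*f(n) with c = 7/1296 < 1. Satisfied.
Case 3: T(n) = Theta(n^4).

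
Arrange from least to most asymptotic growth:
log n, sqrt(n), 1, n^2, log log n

Ordered by growth rate: 1 < log log n < log n < sqrt(n) < n^2.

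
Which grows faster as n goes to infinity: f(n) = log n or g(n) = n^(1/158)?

g(n) = n^(1/158) grows faster: any positive power of n dominates log n.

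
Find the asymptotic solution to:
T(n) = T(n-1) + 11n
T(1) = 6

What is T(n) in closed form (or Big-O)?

Unrolling: T(n) = 6 + 11*(2 + 3 + ... + n) = 6 + 11*(n(n+1)/2 - 1) = O(n^2).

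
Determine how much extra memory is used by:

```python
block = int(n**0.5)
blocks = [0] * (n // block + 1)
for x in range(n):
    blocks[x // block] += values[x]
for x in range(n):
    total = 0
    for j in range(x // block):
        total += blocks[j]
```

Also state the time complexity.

Space complexity: O(sqrt(n)).
Storage scales with sqrt(n).
Time complexity: O(n * sqrt(n)).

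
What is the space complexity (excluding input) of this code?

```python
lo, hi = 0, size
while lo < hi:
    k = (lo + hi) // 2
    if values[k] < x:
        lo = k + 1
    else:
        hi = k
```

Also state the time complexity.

Space complexity: O(1).
Only a constant amount of auxiliary storage is used; nothing grows with n.
Time complexity: O(log n).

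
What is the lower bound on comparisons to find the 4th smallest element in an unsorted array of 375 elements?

Finding the 4th smallest of 375 elements requires Omega(n) comparisons. Every element must participate in at least one comparison; otherwise it could be the 4th smallest.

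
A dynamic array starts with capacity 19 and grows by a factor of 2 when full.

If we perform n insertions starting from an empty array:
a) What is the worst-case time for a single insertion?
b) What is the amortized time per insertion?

(a) Worst-case single insertion: O(n) -- when the array is full at capacity c, the resize copies all c elements, and c can be Theta(n).
(b) Resizes happen at sizes 19, 38, 76, ... Total copy cost for n insertions: 19 + 38 + ... = O(n) (geometric series with ratio 1/2). Amortized cost per insertion: O(n)/n = O(1).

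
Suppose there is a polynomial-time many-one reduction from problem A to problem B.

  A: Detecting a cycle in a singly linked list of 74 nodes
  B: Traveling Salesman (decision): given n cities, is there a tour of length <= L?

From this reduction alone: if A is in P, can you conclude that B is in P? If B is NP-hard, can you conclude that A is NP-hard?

A poly-time reduction A <=_p B transfers tractability DOWN (B easy => A easy) and hardness UP (A hard => B hard), not the reverse.
From A in P, the reduction alone does NOT give B in P: any problem in P trivially reduces to SAT, yet SAT is not known to be in P.
From B NP-hard, the reduction alone does NOT give A NP-hard: again, easy problems reduce to hard ones.
(Here in fact A is P and B is NP-complete.)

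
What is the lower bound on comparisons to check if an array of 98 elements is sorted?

To verify 98 elements are sorted, we must compare each consecutive pair. Skipping any pair allows an adversary to swap them. Therefore 97 comparisons are necessary and sufficient.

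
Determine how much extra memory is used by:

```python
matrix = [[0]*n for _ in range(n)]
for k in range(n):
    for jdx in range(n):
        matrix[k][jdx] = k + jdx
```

Space complexity: O(n^2).
A 2D structure of size n x n is allocated.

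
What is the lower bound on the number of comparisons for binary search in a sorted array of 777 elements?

With 777 possible positions, we need at least ceil(log_2(777)) = 10 comparisons. Each comparison splits the remaining candidates by at most half.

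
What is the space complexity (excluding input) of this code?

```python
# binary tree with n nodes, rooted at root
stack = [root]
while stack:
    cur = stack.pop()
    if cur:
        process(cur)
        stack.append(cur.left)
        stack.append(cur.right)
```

Space complexity: O(n).
Auxiliary storage grows linearly with the input size n in the worst case.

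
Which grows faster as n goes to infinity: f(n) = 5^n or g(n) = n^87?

f(n) = 5^n grows faster: any exponential with base > 1 dominates every polynomial.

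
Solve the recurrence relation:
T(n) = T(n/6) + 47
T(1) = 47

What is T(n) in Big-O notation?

Each step divides n by 6 and adds 47. After log_6(n) steps, T(n) = O(log n).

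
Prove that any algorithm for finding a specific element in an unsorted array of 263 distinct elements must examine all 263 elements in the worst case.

Adversary argument: if the algorithm examines fewer than 263 elements, the adversary places the target in an unexamined position. The algorithm cannot distinguish 'not present' from 'in unexamined position'.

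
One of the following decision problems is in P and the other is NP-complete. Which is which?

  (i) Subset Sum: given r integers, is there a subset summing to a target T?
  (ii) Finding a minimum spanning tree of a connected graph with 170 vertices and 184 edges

(i) is NP-complete: one of Karp's 21 NP-complete problems.
(ii) is P: Kruskal's / Prim's algorithms run in polynomial time.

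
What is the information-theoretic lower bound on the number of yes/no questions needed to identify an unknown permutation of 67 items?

There are 67! = 36471110918188685288249859096605464427167635314049524593701628500267962436943872000000000000000 permutations. Each yes/no question gives at most 1 bit, so at least ceil(log_2(36471110918188685288249859096605464427167635314049524593701628500267962436943872000000000000000)) = 315 questions are needed.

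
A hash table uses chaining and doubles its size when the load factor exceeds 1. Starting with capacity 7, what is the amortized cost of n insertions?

Rehashing occurs when load exceeds 1. Total rehash cost is geometric series summing to O(n). Each insertion itself is O(1). Amortized: O(1).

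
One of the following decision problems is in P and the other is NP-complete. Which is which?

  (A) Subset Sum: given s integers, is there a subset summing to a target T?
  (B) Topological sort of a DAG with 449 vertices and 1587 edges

(A) is NP-complete: one of Karp's 21 NP-complete problems.
(B) is P: DFS-based topological sort runs in O(V+E).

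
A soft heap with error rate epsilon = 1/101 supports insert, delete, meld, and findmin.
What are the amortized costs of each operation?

Soft heaps (Chazelle) allow up to an epsilon = 1/101 fraction of elements to have corrupted (raised) keys. Insert is O(log(1/epsilon)) = O(log 101) amortized -- the structure maintains heap-ordered binary trees of rank bounded by O(log(1/epsilon)). Meld concatenates root lists: O(1) amortized. Delete and findmin are O(1) amortized.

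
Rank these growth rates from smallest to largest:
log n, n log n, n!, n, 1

Ordered by growth rate: 1 < log n < n < n log n < n!.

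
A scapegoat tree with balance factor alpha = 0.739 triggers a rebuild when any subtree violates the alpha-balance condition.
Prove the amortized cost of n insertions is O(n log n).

Define potential Phi = c * sum of |size(left(v)) - size(right(v))| over all nodes. An insertion at depth d costs O(d) = O(log n) and increases Phi by O(log n). When a rebuild of subtree of size s occurs, it costs O(s) but reduces Phi by Omega(s). With alpha = 0.739, between rebuilds Omega(s) insertions must occur. Amortized cost per insertion: O(log n).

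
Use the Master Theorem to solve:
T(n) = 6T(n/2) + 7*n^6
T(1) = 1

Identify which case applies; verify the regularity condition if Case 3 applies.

a=6, b=2, f(n)=7*n^6.
log_2(6) = 2.585 < 6.
f(n) = Omega(n^(2.585+epsilon)) for some epsilon > 0, so Case 3 is the candidate.
Regularity: a*f(n/b) = 6*7*(n/2)^6 = (6/64)*7*n^6 <= c*f(n) with c = 6/64 < 1. Satisfied.
Case 3: T(n) = Theta(n^6).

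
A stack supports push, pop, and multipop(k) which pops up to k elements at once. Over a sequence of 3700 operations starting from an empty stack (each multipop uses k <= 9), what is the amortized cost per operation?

Each element is pushed exactly once and popped at most once (whether by pop or as part of a multipop). So the total number of individual pops over the whole sequence is at most the number of pushes, which is at most 3700. Total work <= 2 * 3700, hence O(1) amortized per operation.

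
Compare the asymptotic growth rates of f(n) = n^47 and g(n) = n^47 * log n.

g(n) = n^47 * log n grows faster: extra log n factor -> infinity.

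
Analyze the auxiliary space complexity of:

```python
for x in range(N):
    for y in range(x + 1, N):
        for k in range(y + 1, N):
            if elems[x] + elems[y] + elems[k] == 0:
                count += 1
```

Space complexity: O(1).
Only a constant amount of auxiliary storage is used; nothing grows with n.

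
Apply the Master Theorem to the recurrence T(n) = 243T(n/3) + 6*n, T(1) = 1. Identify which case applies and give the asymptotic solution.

a=243, b=3, f(n)=6*n.
log_3(243) = 5 > 1.
Since f(n) = O(n^1) is polynomially smaller than n^5, Case 1 applies.
T(n) = Theta(n^5).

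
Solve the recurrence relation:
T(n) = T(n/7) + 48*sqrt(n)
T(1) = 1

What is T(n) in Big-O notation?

Each level contributes sqrt(n/7^k). Geometric series with ratio 1/sqrt(7) < 1 sums to O(sqrt(n)).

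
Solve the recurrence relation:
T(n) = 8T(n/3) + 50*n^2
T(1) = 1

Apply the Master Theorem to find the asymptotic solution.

a=8, b=3, f(n)=50*n^2. log_3(8) = 1.893 < 2. Case 3: T(n) = O(n^2).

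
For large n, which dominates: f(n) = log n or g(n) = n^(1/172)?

g(n) = n^(1/172) grows faster: any positive power of n dominates log n.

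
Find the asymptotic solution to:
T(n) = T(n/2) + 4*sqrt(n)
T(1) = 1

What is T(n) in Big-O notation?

Each level contributes sqrt(n/2^k). Geometric series with ratio 1/sqrt(2) < 1 sums to O(sqrt(n)).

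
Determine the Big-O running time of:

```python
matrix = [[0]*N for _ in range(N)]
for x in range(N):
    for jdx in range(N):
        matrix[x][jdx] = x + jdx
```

Time complexity: O(n^2).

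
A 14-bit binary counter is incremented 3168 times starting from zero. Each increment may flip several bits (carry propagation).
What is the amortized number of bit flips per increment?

Bit i flips on every 2^i-th increment, so over 3168 increments bit i flips floor(3168/2^i) times. Summing over i: total flips < 2 * 3168. Amortized: < 2 = O(1) per increment.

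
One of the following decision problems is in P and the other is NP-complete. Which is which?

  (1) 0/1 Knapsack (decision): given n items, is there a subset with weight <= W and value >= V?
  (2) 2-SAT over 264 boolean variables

(1) is NP-complete: reduces from Subset Sum.
(2) is P: 2-SAT is solvable in linear time via implication-graph SCCs.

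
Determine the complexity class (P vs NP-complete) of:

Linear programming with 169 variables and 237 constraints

This problem is in P: the ellipsoid and interior-point methods run in polynomial time.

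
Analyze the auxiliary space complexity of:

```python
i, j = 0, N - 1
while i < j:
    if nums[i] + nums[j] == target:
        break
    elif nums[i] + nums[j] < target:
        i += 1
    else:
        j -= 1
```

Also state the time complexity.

Space complexity: O(1).
Only a constant amount of auxiliary storage is used; nothing grows with n.
Time complexity: O(n).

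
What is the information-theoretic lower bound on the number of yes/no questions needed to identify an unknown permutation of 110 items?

There are 110! = 15882455415227429404253703127090772871724410234473563207581748318444567162948183030959960131517678520479243672638179990208521148623422266876757623911219200000000000000000000000000 permutations. Each yes/no question gives at most 1 bit, so at least ceil(log_2(15882455415227429404253703127090772871724410234473563207581748318444567162948183030959960131517678520479243672638179990208521148623422266876757623911219200000000000000000000000000)) = 592 questions are needed.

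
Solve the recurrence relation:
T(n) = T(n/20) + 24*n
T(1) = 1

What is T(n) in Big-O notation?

Geometric series: 24*n*(1 + 1/20 + 1/20^2 + ...) = O(n). T(n) = O(n).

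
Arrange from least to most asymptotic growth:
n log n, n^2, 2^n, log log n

Ordered by growth rate: log log n < n log n < n^2 < 2^n.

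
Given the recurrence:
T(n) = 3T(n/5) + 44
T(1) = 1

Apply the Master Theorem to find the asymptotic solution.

a=3, b=5, f(n)=44. log_5(3) = 0.6826. Case 1 of Master Theorem: T(n) = O(n^0.6826).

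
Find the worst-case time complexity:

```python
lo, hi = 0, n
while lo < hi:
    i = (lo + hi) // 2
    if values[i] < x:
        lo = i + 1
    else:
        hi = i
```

Time complexity: O(log n).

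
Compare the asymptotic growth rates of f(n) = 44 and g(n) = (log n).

g(n) = (log n) grows faster: any unbounded function dominates a constant.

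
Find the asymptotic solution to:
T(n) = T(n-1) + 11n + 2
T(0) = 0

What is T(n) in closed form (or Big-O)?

Dominant term in sum is 11*sum(i, i=1..n) = 11*n*(n+1)/2 = O(n^2).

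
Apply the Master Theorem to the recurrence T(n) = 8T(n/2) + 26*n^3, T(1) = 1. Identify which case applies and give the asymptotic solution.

a=8, b=2, f(n)=26*n^3.
log_2(8) = 3, so n^(log_b(a)) = n^3.
f(n) = Theta(n^3), so Case 2 applies.
T(n) = Theta(n^3 log n).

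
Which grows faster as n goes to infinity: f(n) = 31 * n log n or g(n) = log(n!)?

f(n) = 31 * n log n and g(n) = log(n!) are Theta of each other: Stirling: log(n!) = n log n - n + O(log n) = Theta(n log n); the constant 31 doesn't change the Theta class.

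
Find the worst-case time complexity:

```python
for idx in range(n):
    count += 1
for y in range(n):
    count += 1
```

Time complexity: O(n).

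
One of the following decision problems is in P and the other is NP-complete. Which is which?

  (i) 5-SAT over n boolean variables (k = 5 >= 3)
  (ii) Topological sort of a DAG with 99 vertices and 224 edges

(i) is NP-complete: 3-SAT is NP-complete (Cook-Levin); k-SAT for k>=3 reduces from 3-SAT.
(ii) is P: DFS-based topological sort runs in O(V+E).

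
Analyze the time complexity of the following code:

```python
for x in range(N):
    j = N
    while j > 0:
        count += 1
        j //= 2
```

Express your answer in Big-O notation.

Time complexity: O(n log n).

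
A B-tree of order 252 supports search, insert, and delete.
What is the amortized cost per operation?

B-tree of order 252 has height O(log_252 n). Each operation traverses the tree height. Splits during insert and merges during delete are O(1) each and occur at most once per level. Total cost per operation: O(log_252 n).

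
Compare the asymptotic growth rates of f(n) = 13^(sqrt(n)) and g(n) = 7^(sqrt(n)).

f(n) = 13^(sqrt(n)) grows faster: ratio is (13/7)^(sqrt(n)) -> infinity since 13/7 > 1.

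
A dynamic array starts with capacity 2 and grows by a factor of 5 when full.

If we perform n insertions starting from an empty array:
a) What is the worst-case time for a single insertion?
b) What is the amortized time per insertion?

(a) Worst-case single insertion: O(n) -- when the array is full at capacity c, the resize copies all c elements, and c can be Theta(n).
(b) Resizes happen at sizes 2, 10, 50, ... Total copy cost for n insertions: 2 + 10 + ... = O(n) (geometric series with ratio 1/5). Amortized cost per insertion: O(n)/n = O(1).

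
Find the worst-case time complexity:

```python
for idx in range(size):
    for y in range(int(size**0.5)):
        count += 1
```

Time complexity: O(n * sqrt(n)).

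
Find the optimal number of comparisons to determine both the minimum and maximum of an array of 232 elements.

Naive approach: 462 comparisons (231 for max + 231 for min).
Optimal: Compare elements in pairs first (floor(n/2) = 116 comparisons), then find max among winners and min among losers (115 comparisons each).
Total: ceil(3n/2) - 2 = 346 comparisons. An adversary argument shows this is also a lower bound.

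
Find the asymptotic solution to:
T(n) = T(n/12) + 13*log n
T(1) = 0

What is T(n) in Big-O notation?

Each of the log_12(n) levels adds O(log n). T(n) = O(log^2 n).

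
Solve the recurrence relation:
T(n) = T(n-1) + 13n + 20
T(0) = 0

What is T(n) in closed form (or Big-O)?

Dominant term in sum is 13*sum(i, i=1..n) = 13*n*(n+1)/2 = O(n^2).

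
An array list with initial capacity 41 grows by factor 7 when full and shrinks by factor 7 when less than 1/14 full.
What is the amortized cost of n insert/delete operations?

Using potential function Phi = |7*size - capacity|. Resizing costs are offset by potential release. Amortized O(1) per operation.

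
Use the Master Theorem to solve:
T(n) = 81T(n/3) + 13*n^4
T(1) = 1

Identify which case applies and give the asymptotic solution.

a=81, b=3, f(n)=13*n^4.
log_3(81) = 4, so n^(log_b(a)) = n^4.
f(n) = Theta(n^4), so Case 2 applies.
T(n) = Theta(n^4 log n).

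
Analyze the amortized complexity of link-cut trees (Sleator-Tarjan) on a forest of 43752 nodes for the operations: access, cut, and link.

Link-cut trees represent the forest using splay trees over preferred paths. With potential Phi = sum over nodes of log(size of virtual subtree), each access on 43752 nodes is O(log 43752) = O(log n) amortized by the splay-tree access lemma. Cut and link are O(1) plus one access.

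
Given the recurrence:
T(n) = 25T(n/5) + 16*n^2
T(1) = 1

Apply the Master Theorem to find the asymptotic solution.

a=25, b=5, f(n)=16*n^2. log_5(25) = 2. Case 2: T(n) = O(n^2 log n).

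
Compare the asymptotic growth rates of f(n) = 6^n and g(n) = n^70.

f(n) = 6^n grows faster: any exponential with base > 1 dominates every polynomial.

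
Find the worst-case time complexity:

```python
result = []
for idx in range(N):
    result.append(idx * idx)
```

Time complexity: O(n).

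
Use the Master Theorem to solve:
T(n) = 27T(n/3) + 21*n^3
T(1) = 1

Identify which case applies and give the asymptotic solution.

a=27, b=3, f(n)=21*n^3.
log_3(27) = 3, so n^(log_b(a)) = n^3.
f(n) = Theta(n^3), so Case 2 applies.
T(n) = Theta(n^3 log n).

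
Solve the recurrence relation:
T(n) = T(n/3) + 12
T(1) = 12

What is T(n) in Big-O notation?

Each step divides n by 3 and adds 12. After log_3(n) steps, T(n) = O(log n).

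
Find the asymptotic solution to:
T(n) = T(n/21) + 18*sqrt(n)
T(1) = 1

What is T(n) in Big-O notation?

Each level contributes sqrt(n/21^k). Geometric series with ratio 1/sqrt(21) < 1 sums to O(sqrt(n)).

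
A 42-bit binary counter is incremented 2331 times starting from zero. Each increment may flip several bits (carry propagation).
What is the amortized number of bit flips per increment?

Bit i flips on every 2^i-th increment, so over 2331 increments bit i flips floor(2331/2^i) times. Summing over i: total flips < 2 * 2331. Amortized: < 2 = O(1) per increment.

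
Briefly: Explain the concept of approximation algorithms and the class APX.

An approximation algorithm finds solutions within a guaranteed factor of optimal in polynomial time. APX is the class of optimization problems with constant-factor polynomial-time approximation algorithms. Vertex Cover is in APX (2-approximation). Unless P = NP, TSP has no constant-factor approximation, but Metric TSP has a 3/2-approximation.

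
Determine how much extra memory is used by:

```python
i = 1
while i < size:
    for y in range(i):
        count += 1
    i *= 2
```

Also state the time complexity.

Space complexity: O(1).
Only a constant amount of auxiliary storage is used; nothing grows with n.
Time complexity: O(n).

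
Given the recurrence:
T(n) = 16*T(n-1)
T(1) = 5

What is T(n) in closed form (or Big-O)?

Each step multiplies by 16. T(n) = T(1)*16^(n-1) = 5*16^(n-1).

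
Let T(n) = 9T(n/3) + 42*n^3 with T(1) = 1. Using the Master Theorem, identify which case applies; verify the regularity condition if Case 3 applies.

a=9, b=3, f(n)=42*n^3.
log_3(9) = 2 < 3.
f(n) = Omega(n^(2+epsilon)) for some epsilon > 0, so Case 3 is the candidate.
Regularity: a*f(n/b) = 9*42*(n/3)^3 = (9/27)*42*n^3 <= c*f(n) with c = 9/27 < 1. Satisfied.
Case 3: T(n) = Theta(n^3).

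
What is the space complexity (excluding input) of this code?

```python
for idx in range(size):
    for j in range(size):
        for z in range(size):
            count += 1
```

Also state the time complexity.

Space complexity: O(1).
Only a constant amount of auxiliary storage is used; nothing grows with n.
Time complexity: O(n^3).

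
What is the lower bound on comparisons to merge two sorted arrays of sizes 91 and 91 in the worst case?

Adversary: with |91 - 91| <= 1 the inputs can be fully interleaved so that every adjacent pair in the merged output comes from different arrays. Then each of the 181 adjacent pairs must be directly compared, or the algorithm cannot determine their relative order. Standard merge meets this bound.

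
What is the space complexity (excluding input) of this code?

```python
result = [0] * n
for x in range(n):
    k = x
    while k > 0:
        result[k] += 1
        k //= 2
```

Space complexity: O(n).
Auxiliary storage grows linearly with the input size n in the worst case.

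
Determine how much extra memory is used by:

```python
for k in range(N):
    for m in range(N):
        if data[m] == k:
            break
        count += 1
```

Space complexity: O(1).
Only a constant amount of auxiliary storage is used; nothing grows with n.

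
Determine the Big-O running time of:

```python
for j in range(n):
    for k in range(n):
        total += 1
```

Time complexity: O(n^2).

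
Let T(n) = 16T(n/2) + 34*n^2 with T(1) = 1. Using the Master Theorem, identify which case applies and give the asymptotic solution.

a=16, b=2, f(n)=34*n^2.
log_2(16) = 4 > 2.
Since f(n) = O(n^2) is polynomially smaller than n^4, Case 1 applies.
T(n) = Theta(n^4).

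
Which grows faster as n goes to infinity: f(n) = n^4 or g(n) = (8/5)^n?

g(n) = (8/5)^n grows faster: (8/5)^n is exponential with base 8/5 > 1, dominating every polynomial.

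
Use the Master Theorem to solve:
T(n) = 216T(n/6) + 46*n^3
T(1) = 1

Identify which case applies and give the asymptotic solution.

a=216, b=6, f(n)=46*n^3.
log_6(216) = 3, so n^(log_b(a)) = n^3.
f(n) = Theta(n^3), so Case 2 applies.
T(n) = Theta(n^3 log n).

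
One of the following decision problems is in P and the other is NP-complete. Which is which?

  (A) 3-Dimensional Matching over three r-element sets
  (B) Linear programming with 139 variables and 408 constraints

(A) is NP-complete: one of Karp's 21 NP-complete problems.
(B) is P: the ellipsoid and interior-point methods run in polynomial time.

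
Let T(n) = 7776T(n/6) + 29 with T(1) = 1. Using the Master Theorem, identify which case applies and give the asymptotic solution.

a=7776, b=6, f(n)=29.
log_6(7776) = 5 > 0.
Since f(n) = O(n^0) is polynomially smaller than n^5, Case 1 applies.
T(n) = Theta(n^5).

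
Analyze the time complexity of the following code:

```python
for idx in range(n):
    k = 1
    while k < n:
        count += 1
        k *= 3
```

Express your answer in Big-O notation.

Time complexity: O(n log n).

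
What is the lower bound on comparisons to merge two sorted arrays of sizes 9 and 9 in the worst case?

Adversary: with |9 - 9| <= 1 the inputs can be fully interleaved so that every adjacent pair in the merged output comes from different arrays. Then each of the 17 adjacent pairs must be directly compared, or the algorithm cannot determine their relative order. Standard merge meets this bound.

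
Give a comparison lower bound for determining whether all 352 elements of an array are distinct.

In the algebraic decision-tree model, the YES region for element distinctness on 352 elements has 352! connected components (one per ordering). Ben-Or's theorem then gives a lower bound of Omega(log(n!)) = Omega(n log n).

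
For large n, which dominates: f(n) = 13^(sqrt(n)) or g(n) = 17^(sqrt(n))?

g(n) = 17^(sqrt(n)) grows faster: ratio is (17/13)^(sqrt(n)) -> infinity since 17/13 > 1.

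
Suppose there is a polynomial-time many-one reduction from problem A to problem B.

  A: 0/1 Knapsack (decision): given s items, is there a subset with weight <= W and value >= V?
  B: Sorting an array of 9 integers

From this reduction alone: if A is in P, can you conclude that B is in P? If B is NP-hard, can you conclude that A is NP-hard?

A poly-time reduction A <=_p B transfers tractability DOWN (B easy => A easy) and hardness UP (A hard => B hard), not the reverse.
From A in P, the reduction alone does NOT give B in P: any problem in P trivially reduces to SAT, yet SAT is not known to be in P.
From B NP-hard, the reduction alone does NOT give A NP-hard: again, easy problems reduce to hard ones.
(Here in fact A is NP-complete and B is in P, so no such reduction is known -- its existence would imply P = NP; the analysis concerns only what the assumed reduction would or would not let you conclude.)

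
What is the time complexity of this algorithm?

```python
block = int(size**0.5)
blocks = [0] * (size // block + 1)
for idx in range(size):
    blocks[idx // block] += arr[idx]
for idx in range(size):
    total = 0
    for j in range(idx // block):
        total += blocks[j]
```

Time complexity: O(n * sqrt(n)).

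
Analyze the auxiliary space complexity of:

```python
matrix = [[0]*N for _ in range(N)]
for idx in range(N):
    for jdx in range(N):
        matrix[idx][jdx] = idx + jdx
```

Space complexity: O(n^2).
A 2D structure of size n x n is allocated.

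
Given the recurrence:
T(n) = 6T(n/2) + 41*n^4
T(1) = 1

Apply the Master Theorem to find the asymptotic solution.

a=6, b=2, f(n)=41*n^4. log_2(6) = 2.585 < 4. Case 3: T(n) = O(n^4).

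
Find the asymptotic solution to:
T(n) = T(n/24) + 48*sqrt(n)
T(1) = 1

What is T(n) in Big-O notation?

Each level contributes sqrt(n/24^k). Geometric series with ratio 1/sqrt(24) < 1 sums to O(sqrt(n)).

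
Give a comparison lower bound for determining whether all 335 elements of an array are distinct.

In the algebraic decision-tree model, the YES region for element distinctness on 335 elements has 335! connected components (one per ordering). Ben-Or's theorem then gives a lower bound of Omega(log(n!)) = Omega(n log n).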